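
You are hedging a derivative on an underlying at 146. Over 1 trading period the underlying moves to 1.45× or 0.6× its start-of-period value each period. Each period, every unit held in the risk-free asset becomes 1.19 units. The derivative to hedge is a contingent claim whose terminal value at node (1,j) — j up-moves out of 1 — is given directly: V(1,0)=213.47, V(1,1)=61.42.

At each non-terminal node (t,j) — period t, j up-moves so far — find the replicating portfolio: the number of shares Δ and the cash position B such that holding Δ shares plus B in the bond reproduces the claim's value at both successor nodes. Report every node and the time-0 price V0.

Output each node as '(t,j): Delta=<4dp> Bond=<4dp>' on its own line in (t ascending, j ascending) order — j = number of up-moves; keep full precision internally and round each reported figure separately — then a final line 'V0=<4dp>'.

No-arbitrage ⇒ martingale measure with p* = (R−d)/(u−d) = 0.6941.
Terminal values V(1,·): V(1,0)=213.4700, V(1,1)=61.4200
  t=0,j=0: stock 146.0000 → up 211.7000 (V=61.4200), down 87.6000 (V=213.4700). Price 90.6970; hedge Δ=-1.2252, bond B=269.5793.
The time-0 hedge costs 90.6970, which is the no-arbitrage price.

(0,0): Delta=-1.2252 Bond=269.5793
V0=90.6970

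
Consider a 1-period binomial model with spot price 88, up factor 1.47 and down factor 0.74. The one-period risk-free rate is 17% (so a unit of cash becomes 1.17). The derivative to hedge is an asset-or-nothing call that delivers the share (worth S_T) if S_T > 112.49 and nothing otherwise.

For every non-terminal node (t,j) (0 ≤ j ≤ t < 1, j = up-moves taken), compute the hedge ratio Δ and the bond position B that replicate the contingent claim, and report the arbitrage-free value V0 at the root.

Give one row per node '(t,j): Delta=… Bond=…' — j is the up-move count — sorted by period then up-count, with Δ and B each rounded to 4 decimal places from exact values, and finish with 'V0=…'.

(0,0): Delta=2.0137 Bond=-112.0787
V0=65.1268

Risk-neutral probability p* = (R−d)/(u−d) = (1.17−0.74)/(1.47−0.74) = 0.5890.
Payoff layer (t=1): V(1,0)=0.0000, V(1,1)=129.3600
Node (0,0) S=88.0000: V=(p*·129.3600+(1−p*)·0.0000)/1.17=65.1268; Δ=(129.3600−0.0000)/(129.3600−65.1200)=2.0137; B=V−Δ·S=-112.0787
Root portfolio cost Δ·88+B reproduces V0=65.1268.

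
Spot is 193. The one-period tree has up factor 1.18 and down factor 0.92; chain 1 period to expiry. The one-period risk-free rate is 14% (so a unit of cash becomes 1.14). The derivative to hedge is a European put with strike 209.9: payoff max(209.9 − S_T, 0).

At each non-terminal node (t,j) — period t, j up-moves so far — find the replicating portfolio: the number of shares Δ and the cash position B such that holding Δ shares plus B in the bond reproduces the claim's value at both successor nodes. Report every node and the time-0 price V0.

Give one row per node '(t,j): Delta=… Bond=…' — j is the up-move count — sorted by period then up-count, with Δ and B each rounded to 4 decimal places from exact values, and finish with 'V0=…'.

Risk-neutral probability p* = (R−d)/(u−d) = (1.14−0.92)/(1.18−0.92) = 0.8462.
At expiry t=1: V(1,0)=32.3400, V(1,1)=0.0000
  t=0,j=0: stock 193.0000 → up 227.7400 (V=0.0000), down 177.5600 (V=32.3400). Price 4.3644; hedge Δ=-0.6445, bond B=128.7490.
Each (Δ,B) replicates both successor values, so the strategy is self-financing and V0 is arbitrage-free.

(0,0): Delta=-0.6445 Bond=128.7490
V0=4.3644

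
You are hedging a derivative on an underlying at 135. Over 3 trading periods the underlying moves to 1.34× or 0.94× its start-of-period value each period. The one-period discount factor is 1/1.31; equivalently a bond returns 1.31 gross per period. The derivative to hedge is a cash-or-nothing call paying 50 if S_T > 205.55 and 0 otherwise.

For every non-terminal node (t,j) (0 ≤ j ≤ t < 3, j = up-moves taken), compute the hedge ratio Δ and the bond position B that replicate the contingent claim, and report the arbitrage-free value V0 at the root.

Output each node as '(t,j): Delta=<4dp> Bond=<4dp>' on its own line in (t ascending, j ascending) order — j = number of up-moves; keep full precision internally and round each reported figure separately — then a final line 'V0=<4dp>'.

(0,0): Delta=0.0749 Bond=11.7780
(1,0): Delta=0.6955 Bond=-63.3340
(1,1): Delta=0.0396 Bond=21.8155
(2,0): Delta=0.0000 Bond=0.0000
(2,1): Delta=0.7351 Bond=-89.6947
(2,2): Delta=0.0000 Bond=38.1679
V0=21.8845

The replicating-portfolio and risk-neutral prices coincide; use p* = (1.31−0.94)/(1.34−0.94) = 0.9250 for the latter.
At expiry t=3: V(3,0)=0.0000, V(3,1)=0.0000, V(3,2)=50.0000, V(3,3)=50.0000
(2,0): S=119.2860. Δ = (V_up−V_dn)/(S_up−S_dn) = (0.0000−0.0000)/(159.8432−112.1288) = 0.0000. V = [p*·0.0000 + (1−p*)·0.0000]/1.31 = 0.0000. B = V − Δ·S = 0.0000.
(2,1): S=170.0460. Δ = (V_up−V_dn)/(S_up−S_dn) = (50.0000−0.0000)/(227.8616−159.8432) = 0.7351. V = [p*·50.0000 + (1−p*)·0.0000]/1.31 = 35.3053. B = V − Δ·S = -89.6947.
(2,2): S=242.4060. Δ = (V_up−V_dn)/(S_up−S_dn) = (50.0000−50.0000)/(324.8240−227.8616) = 0.0000. V = [p*·50.0000 + (1−p*)·50.0000]/1.31 = 38.1679. B = V − Δ·S = 38.1679.
(1,0): S=126.9000. Δ = (V_up−V_dn)/(S_up−S_dn) = (35.3053−0.0000)/(170.0460−119.2860) = 0.6955. V = [p*·35.3053 + (1−p*)·0.0000]/1.31 = 24.9293. B = V − Δ·S = -63.3340.
(1,1): S=180.9000. Δ = (V_up−V_dn)/(S_up−S_dn) = (38.1679−35.3053)/(242.4060−170.0460) = 0.0396. V = [p*·38.1679 + (1−p*)·35.3053]/1.31 = 28.9719. B = V − Δ·S = 21.8155.
(0,0): S=135.0000. Δ = (V_up−V_dn)/(S_up−S_dn) = (28.9719−24.9293)/(180.9000−126.9000) = 0.0749. V = [p*·28.9719 + (1−p*)·24.9293]/1.31 = 21.8845. B = V − Δ·S = 11.7780.
Check: Δ(0,0)·S0 + B(0,0) = 21.8845 = V0.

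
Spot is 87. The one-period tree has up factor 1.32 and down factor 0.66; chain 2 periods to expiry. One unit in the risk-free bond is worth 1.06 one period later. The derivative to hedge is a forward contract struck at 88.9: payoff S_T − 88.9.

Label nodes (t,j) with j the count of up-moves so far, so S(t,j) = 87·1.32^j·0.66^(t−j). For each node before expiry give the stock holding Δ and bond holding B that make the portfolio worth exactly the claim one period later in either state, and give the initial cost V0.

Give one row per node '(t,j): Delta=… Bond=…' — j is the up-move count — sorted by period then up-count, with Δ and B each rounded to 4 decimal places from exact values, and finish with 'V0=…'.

(0,0): Delta=1.0000 Bond=-79.1207
(1,0): Delta=1.0000 Bond=-83.8679
(1,1): Delta=1.0000 Bond=-83.8679
V0=7.8793

Risk-neutral probability p* = (R−d)/(u−d) = (1.06−0.66)/(1.32−0.66) = 0.6061.
Payoff layer (t=2): V(2,0)=-51.0028, V(2,1)=-13.1056, V(2,2)=62.6888
(1,0): S=57.4200. Δ = (V_up−V_dn)/(S_up−S_dn) = (-13.1056−-51.0028)/(75.7944−37.8972) = 1.0000. V = [p*·-13.1056 + (1−p*)·-51.0028]/1.06 = -26.4479. B = V − Δ·S = -83.8679.
(1,1): S=114.8400. Δ = (V_up−V_dn)/(S_up−S_dn) = (62.6888−-13.1056)/(151.5888−75.7944) = 1.0000. V = [p*·62.6888 + (1−p*)·-13.1056]/1.06 = 30.9721. B = V − Δ·S = -83.8679.
(0,0): S=87.0000. Δ = (V_up−V_dn)/(S_up−S_dn) = (30.9721−-26.4479)/(114.8400−57.4200) = 1.0000. V = [p*·30.9721 + (1−p*)·-26.4479]/1.06 = 7.8793. B = V − Δ·S = -79.1207.
Self-financing check: at every node Δ·S+B equals the discounted successor values.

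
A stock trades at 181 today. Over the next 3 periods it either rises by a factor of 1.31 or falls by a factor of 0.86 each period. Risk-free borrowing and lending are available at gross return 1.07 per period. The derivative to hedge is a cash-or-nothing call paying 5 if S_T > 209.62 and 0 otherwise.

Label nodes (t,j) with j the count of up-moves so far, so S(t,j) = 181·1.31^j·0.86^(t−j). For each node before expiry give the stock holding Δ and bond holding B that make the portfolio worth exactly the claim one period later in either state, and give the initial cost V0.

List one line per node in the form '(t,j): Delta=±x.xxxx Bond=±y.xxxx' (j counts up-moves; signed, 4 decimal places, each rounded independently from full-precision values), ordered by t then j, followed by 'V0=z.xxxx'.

(0,0): Delta=0.0267 Bond=-2.9939
(1,0): Delta=0.0311 Bond=-3.8949
(1,1): Delta=0.0234 Bond=-2.4133
(2,0): Delta=0.0000 Bond=0.0000
(2,1): Delta=0.0545 Bond=-8.9304
(2,2): Delta=0.0000 Bond=4.6729
V0=1.8370

Under the risk-neutral measure, an up-move has probability p* = (R−d)/(u−d) = 0.4667 and values discount at R = 1.07.
Payoff layer (t=3): V(3,0)=0.0000, V(3,1)=0.0000, V(3,2)=5.0000, V(3,3)=5.0000
Node (2,0) S=133.8676: V=(p*·0.0000+(1−p*)·0.0000)/1.07=0.0000; Δ=(0.0000−0.0000)/(175.3666−115.1261)=0.0000; B=V−Δ·S=0.0000
Node (2,1) S=203.9146: V=(p*·5.0000+(1−p*)·0.0000)/1.07=2.1807; Δ=(5.0000−0.0000)/(267.1281−175.3666)=0.0545; B=V−Δ·S=-8.9304
Node (2,2) S=310.6141: V=(p*·5.0000+(1−p*)·5.0000)/1.07=4.6729; Δ=(5.0000−5.0000)/(406.9045−267.1281)=0.0000; B=V−Δ·S=4.6729
Node (1,0) S=155.6600: V=(p*·2.1807+(1−p*)·0.0000)/1.07=0.9511; Δ=(2.1807−0.0000)/(203.9146−133.8676)=0.0311; B=V−Δ·S=-3.8949
Node (1,1) S=237.1100: V=(p*·4.6729+(1−p*)·2.1807)/1.07=3.1250; Δ=(4.6729−2.1807)/(310.6141−203.9146)=0.0234; B=V−Δ·S=-2.4133
Node (0,0) S=181.0000: V=(p*·3.1250+(1−p*)·0.9511)/1.07=1.8370; Δ=(3.1250−0.9511)/(237.1100−155.6600)=0.0267; B=V−Δ·S=-2.9939
Each (Δ,B) replicates both successor values, so the strategy is self-financing and V0 is arbitrage-free.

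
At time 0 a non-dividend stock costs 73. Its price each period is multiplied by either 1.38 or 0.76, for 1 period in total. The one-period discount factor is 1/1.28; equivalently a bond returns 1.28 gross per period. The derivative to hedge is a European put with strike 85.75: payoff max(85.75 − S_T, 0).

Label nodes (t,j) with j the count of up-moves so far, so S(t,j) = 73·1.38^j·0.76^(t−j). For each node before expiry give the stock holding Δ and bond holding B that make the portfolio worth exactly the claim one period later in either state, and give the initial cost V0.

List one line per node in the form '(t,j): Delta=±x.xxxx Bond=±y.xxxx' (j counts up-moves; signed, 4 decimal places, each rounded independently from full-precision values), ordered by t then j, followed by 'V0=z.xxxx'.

(0,0): Delta=-0.6688 Bond=52.6368
V0=3.8143

The replicating-portfolio and risk-neutral prices coincide; use p* = (1.28−0.76)/(1.38−0.76) = 0.8387 for the latter.
At expiry t=1: V(1,0)=30.2700, V(1,1)=0.0000
  t=0,j=0: stock 73.0000 → up 100.7400 (V=0.0000), down 55.4800 (V=30.2700). Price 3.8143; hedge Δ=-0.6688, bond B=52.6368.
Root portfolio cost Δ·73+B reproduces V0=3.8143.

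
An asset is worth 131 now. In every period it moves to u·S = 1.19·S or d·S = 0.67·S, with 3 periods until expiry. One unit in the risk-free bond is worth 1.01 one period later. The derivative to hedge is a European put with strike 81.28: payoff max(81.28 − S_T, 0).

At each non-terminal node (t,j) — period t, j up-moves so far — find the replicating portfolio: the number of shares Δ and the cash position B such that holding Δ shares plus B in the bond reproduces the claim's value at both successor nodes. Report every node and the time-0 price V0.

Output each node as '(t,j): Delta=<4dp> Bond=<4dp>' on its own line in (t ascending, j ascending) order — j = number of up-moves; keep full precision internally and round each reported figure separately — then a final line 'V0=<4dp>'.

(0,0): Delta=-0.1263 Bond=20.8151
(1,0): Delta=-0.3899 Bond=44.1575
(1,1): Delta=-0.0478 Bond=8.7758
(2,0): Delta=-1.0000 Bond=80.4752
(2,1): Delta=-0.2081 Bond=25.6058
(2,2): Delta=0.0000 Bond=0.0000
V0=4.2640

No-arbitrage ⇒ martingale measure with p* = (R−d)/(u−d) = 0.6538.
At expiry t=3: V(3,0)=41.8800, V(3,1)=11.3010, V(3,2)=0.0000, V(3,3)=0.0000
Node (2,0) S=58.8059: V=(p*·11.3010+(1−p*)·41.8800)/1.01=21.6693; Δ=(11.3010−41.8800)/(69.9790−39.4000)=-1.0000; B=V−Δ·S=80.4752
Node (2,1) S=104.4463: V=(p*·0.0000+(1−p*)·11.3010)/1.01=3.8731; Δ=(0.0000−11.3010)/(124.2911−69.9790)=-0.2081; B=V−Δ·S=25.6058
Node (2,2) S=185.5091: V=(p*·0.0000+(1−p*)·0.0000)/1.01=0.0000; Δ=(0.0000−0.0000)/(220.7558−124.2911)=0.0000; B=V−Δ·S=0.0000
Node (1,0) S=87.7700: V=(p*·3.8731+(1−p*)·21.6693)/1.01=9.9340; Δ=(3.8731−21.6693)/(104.4463−58.8059)=-0.3899; B=V−Δ·S=44.1575
Node (1,1) S=155.8900: V=(p*·0.0000+(1−p*)·3.8731)/1.01=1.3274; Δ=(0.0000−3.8731)/(185.5091−104.4463)=-0.0478; B=V−Δ·S=8.7758
Node (0,0) S=131.0000: V=(p*·1.3274+(1−p*)·9.9340)/1.01=4.2640; Δ=(1.3274−9.9340)/(155.8900−87.7700)=-0.1263; B=V−Δ·S=20.8151
Check: Δ(0,0)·S0 + B(0,0) = 4.2640 = V0.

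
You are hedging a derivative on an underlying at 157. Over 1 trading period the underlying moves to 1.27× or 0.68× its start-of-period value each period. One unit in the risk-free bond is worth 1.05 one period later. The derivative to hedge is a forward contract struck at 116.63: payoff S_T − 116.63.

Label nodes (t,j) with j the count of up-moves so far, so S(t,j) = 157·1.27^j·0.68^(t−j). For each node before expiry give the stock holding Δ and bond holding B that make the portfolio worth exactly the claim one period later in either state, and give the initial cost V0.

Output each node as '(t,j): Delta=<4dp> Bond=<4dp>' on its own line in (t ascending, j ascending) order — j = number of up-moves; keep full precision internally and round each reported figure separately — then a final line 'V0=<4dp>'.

Risk-neutral probability p* = (R−d)/(u−d) = (1.05−0.68)/(1.27−0.68) = 0.6271.
Payoff layer (t=1): V(1,0)=-9.8700, V(1,1)=82.7600
  t=0,j=0: stock 157.0000 → up 199.3900 (V=82.7600), down 106.7600 (V=-9.8700). Price 45.9238; hedge Δ=1.0000, bond B=-111.0762.
Self-financing check: at every node Δ·S+B equals the discounted successor values.

(0,0): Delta=1.0000 Bond=-111.0762
V0=45.9238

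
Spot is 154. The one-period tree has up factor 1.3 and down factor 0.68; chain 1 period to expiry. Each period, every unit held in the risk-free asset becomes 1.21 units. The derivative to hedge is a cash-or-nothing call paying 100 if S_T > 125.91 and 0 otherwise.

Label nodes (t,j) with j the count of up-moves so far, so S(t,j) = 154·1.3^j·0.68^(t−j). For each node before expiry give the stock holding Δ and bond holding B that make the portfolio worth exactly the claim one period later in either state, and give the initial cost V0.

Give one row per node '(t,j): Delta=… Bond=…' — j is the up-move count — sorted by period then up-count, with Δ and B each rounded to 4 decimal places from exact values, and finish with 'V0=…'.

No-arbitrage ⇒ martingale measure with p* = (R−d)/(u−d) = 0.8548.
Terminal values V(1,·): V(1,0)=0.0000, V(1,1)=100.0000
(0,0): S=154.0000. Δ = (V_up−V_dn)/(S_up−S_dn) = (100.0000−0.0000)/(200.2000−104.7200) = 1.0473. V = [p*·100.0000 + (1−p*)·0.0000]/1.21 = 70.6478. B = V − Δ·S = -90.6425.
Self-financing check: at every node Δ·S+B equals the discounted successor values.

(0,0): Delta=1.0473 Bond=-90.6425
V0=70.6478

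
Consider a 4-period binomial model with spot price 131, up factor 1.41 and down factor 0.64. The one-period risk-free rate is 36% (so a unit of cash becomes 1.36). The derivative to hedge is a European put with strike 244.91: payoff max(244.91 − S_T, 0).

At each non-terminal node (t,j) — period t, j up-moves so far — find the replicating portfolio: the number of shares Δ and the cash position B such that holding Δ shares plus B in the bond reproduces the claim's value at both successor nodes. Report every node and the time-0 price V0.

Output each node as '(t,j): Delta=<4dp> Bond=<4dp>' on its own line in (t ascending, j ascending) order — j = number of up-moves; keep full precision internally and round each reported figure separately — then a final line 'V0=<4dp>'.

Risk-neutral probability p* = (R−d)/(u−d) = (1.36−0.64)/(1.41−0.64) = 0.9351.
Payoff layer (t=4): V(4,0)=222.9318, V(4,1)=196.4894, V(4,2)=138.2333, V(4,3)=9.8880, V(4,4)=0.0000
Node (3,0) S=34.3409: V=(p*·196.4894+(1−p*)·222.9318)/1.36=145.7400; Δ=(196.4894−222.9318)/(48.4206−21.9782)=-1.0000; B=V−Δ·S=180.0809
Node (3,1) S=75.6572: V=(p*·138.2333+(1−p*)·196.4894)/1.36=104.4237; Δ=(138.2333−196.4894)/(106.6767−48.4206)=-1.0000; B=V−Δ·S=180.0809
Node (3,2) S=166.6823: V=(p*·9.8880+(1−p*)·138.2333)/1.36=13.3986; Δ=(9.8880−138.2333)/(235.0220−106.6767)=-1.0000; B=V−Δ·S=180.0809
Node (3,3) S=367.2220: V=(p*·0.0000+(1−p*)·9.8880)/1.36=0.4721; Δ=(0.0000−9.8880)/(517.7830−235.0220)=-0.0350; B=V−Δ·S=13.3136
Node (2,0) S=53.6576: V=(p*·104.4237+(1−p*)·145.7400)/1.36=78.7548; Δ=(104.4237−145.7400)/(75.6572−34.3409)=-1.0000; B=V−Δ·S=132.4124
Node (2,1) S=118.2144: V=(p*·13.3986+(1−p*)·104.4237)/1.36=14.1980; Δ=(13.3986−104.4237)/(166.6823−75.6572)=-1.0000; B=V−Δ·S=132.4124
Node (2,2) S=260.4411: V=(p*·0.4721+(1−p*)·13.3986)/1.36=0.9643; Δ=(0.4721−13.3986)/(367.2220−166.6823)=-0.0645; B=V−Δ·S=17.7520
Node (1,0) S=83.8400: V=(p*·14.1980+(1−p*)·78.7548)/1.36=13.5221; Δ=(14.1980−78.7548)/(118.2144−53.6576)=-1.0000; B=V−Δ·S=97.3621
Node (1,1) S=184.7100: V=(p*·0.9643+(1−p*)·14.1980)/1.36=1.3409; Δ=(0.9643−14.1980)/(260.4411−118.2144)=-0.0930; B=V−Δ·S=18.5275
Node (0,0) S=131.0000: V=(p*·1.3409+(1−p*)·13.5221)/1.36=1.5676; Δ=(1.3409−13.5221)/(184.7100−83.8400)=-0.1208; B=V−Δ·S=17.3872
The time-0 hedge costs 1.5676, which is the no-arbitrage price.

(0,0): Delta=-0.1208 Bond=17.3872
(1,0): Delta=-1.0000 Bond=97.3621
(1,1): Delta=-0.0930 Bond=18.5275
(2,0): Delta=-1.0000 Bond=132.4124
(2,1): Delta=-1.0000 Bond=132.4124
(2,2): Delta=-0.0645 Bond=17.7520
(3,0): Delta=-1.0000 Bond=180.0809
(3,1): Delta=-1.0000 Bond=180.0809
(3,2): Delta=-1.0000 Bond=180.0809
(3,3): Delta=-0.0350 Bond=13.3136
V0=1.5676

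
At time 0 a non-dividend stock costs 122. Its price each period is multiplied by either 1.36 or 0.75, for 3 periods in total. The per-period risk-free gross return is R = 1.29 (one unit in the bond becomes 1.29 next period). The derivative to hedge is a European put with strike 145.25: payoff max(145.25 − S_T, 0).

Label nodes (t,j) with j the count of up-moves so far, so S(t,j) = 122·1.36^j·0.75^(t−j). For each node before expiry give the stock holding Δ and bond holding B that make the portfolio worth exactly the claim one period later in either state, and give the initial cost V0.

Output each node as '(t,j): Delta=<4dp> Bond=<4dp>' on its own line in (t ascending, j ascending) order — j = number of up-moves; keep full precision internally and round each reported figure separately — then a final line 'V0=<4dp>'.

No-arbitrage ⇒ martingale measure with p* = (R−d)/(u−d) = 0.8852.
Terminal payoffs: V(3,0)=93.7812, V(3,1)=51.9200, V(3,2)=0.0000, V(3,3)=0.0000
  t=2,j=0: stock 68.6250 → up 93.3300 (V=51.9200), down 51.4688 (V=93.7812). Price 43.9719; hedge Δ=-1.0000, bond B=112.5969.
  t=2,j=1: stock 124.4400 → up 169.2384 (V=0.0000), down 93.3300 (V=51.9200). Price 4.6186; hedge Δ=-0.6840, bond B=89.7334.
  t=2,j=2: stock 225.6512 → up 306.8856 (V=0.0000), down 169.2384 (V=0.0000). Price 0.0000; hedge Δ=0.0000, bond B=0.0000.
  t=1,j=0: stock 91.5000 → up 124.4400 (V=4.6186), down 68.6250 (V=43.9719). Price 7.0811; hedge Δ=-0.7051, bond B=71.5946.
  t=1,j=1: stock 165.9200 → up 225.6512 (V=0.0000), down 124.4400 (V=4.6186). Price 0.4109; hedge Δ=-0.0456, bond B=7.9824.
  t=0,j=0: stock 122.0000 → up 165.9200 (V=0.4109), down 91.5000 (V=7.0811). Price 0.9119; hedge Δ=-0.0896, bond B=11.8466.
Check: Δ(0,0)·S0 + B(0,0) = 0.9119 = V0.

(0,0): Delta=-0.0896 Bond=11.8466
(1,0): Delta=-0.7051 Bond=71.5946
(1,1): Delta=-0.0456 Bond=7.9824
(2,0): Delta=-1.0000 Bond=112.5969
(2,1): Delta=-0.6840 Bond=89.7334
(2,2): Delta=0.0000 Bond=0.0000
V0=0.9119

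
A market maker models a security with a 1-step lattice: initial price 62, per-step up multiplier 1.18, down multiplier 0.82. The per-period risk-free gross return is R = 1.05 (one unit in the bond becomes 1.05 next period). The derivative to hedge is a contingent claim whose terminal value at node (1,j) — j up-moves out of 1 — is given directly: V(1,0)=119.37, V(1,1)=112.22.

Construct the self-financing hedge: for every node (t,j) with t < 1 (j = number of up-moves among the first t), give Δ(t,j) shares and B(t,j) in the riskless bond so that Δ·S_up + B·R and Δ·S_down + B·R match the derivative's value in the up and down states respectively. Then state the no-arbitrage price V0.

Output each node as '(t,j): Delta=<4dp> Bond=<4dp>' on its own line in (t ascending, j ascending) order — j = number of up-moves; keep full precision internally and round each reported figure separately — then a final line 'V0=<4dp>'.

(0,0): Delta=-0.3203 Bond=129.1963
V0=109.3352

Under the risk-neutral measure, an up-move has probability p* = (R−d)/(u−d) = 0.6389 and values discount at R = 1.05.
At expiry t=1: V(1,0)=119.3700, V(1,1)=112.2200
Node (0,0) S=62.0000: V=(p*·112.2200+(1−p*)·119.3700)/1.05=109.3352; Δ=(112.2200−119.3700)/(73.1600−50.8400)=-0.3203; B=V−Δ·S=129.1963
Self-financing check: at every node Δ·S+B equals the discounted successor values.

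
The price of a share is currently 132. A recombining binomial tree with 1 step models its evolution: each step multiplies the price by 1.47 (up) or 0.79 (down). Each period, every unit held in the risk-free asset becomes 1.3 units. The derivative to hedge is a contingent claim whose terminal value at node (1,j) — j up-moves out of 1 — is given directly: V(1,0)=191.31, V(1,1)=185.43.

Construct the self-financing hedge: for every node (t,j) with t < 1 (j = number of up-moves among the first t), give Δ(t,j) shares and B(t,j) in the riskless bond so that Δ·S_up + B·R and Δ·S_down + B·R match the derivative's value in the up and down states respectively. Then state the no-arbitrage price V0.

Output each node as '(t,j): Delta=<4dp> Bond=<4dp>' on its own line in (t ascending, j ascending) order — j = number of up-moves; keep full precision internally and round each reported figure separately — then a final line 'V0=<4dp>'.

The replicating-portfolio and risk-neutral prices coincide; use p* = (1.3−0.79)/(1.47−0.79) = 0.7500 for the latter.
At expiry t=1: V(1,0)=191.3100, V(1,1)=185.4300
  t=0,j=0: stock 132.0000 → up 194.0400 (V=185.4300), down 104.2800 (V=191.3100). Price 143.7692; hedge Δ=-0.0655, bond B=152.4163.
The time-0 hedge costs 143.7692, which is the no-arbitrage price.

(0,0): Delta=-0.0655 Bond=152.4163
V0=143.7692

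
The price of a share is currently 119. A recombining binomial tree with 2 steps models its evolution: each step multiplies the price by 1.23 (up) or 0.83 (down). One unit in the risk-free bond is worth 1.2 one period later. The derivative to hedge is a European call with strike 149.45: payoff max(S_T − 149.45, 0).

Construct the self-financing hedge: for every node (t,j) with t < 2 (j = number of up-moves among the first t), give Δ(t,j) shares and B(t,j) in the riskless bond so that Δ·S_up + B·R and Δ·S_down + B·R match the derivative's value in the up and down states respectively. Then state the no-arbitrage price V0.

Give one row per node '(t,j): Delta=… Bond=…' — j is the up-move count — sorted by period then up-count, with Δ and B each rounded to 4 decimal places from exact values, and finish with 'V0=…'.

(0,0): Delta=0.4953 Bond=-40.7669
(1,0): Delta=0.0000 Bond=0.0000
(1,1): Delta=0.5224 Bond=-52.8867
V0=18.1732

No-arbitrage ⇒ martingale measure with p* = (R−d)/(u−d) = 0.9250.
Terminal payoffs: V(2,0)=0.0000, V(2,1)=0.0000, V(2,2)=30.5851
Node (1,0) S=98.7700: V=(p*·0.0000+(1−p*)·0.0000)/1.2=0.0000; Δ=(0.0000−0.0000)/(121.4871−81.9791)=0.0000; B=V−Δ·S=0.0000
Node (1,1) S=146.3700: V=(p*·30.5851+(1−p*)·0.0000)/1.2=23.5760; Δ=(30.5851−0.0000)/(180.0351−121.4871)=0.5224; B=V−Δ·S=-52.8867
Node (0,0) S=119.0000: V=(p*·23.5760+(1−p*)·0.0000)/1.2=18.1732; Δ=(23.5760−0.0000)/(146.3700−98.7700)=0.4953; B=V−Δ·S=-40.7669
Root portfolio cost Δ·119+B reproduces V0=18.1732.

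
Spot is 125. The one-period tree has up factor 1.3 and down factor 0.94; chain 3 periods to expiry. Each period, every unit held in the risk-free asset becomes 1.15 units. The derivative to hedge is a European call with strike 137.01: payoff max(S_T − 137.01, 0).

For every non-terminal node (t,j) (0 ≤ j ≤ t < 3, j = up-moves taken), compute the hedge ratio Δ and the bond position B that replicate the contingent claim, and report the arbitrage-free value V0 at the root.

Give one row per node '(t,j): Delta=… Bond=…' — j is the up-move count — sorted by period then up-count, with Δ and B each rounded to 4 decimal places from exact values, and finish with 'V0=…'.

The replicating-portfolio and risk-neutral prices coincide; use p* = (1.15−0.94)/(1.3−0.94) = 0.5833 for the latter.
Terminal values V(3,·): V(3,0)=0.0000, V(3,1)=6.5750, V(3,2)=61.5650, V(3,3)=137.6150
(2,0): S=110.4500. Δ = (V_up−V_dn)/(S_up−S_dn) = (6.5750−0.0000)/(143.5850−103.8230) = 0.1654. V = [p*·6.5750 + (1−p*)·0.0000]/1.15 = 3.3351. B = V − Δ·S = -14.9287.
(2,1): S=152.7500. Δ = (V_up−V_dn)/(S_up−S_dn) = (61.5650−6.5750)/(198.5750−143.5850) = 1.0000. V = [p*·61.5650 + (1−p*)·6.5750]/1.15 = 33.6109. B = V − Δ·S = -119.1391.
(2,2): S=211.2500. Δ = (V_up−V_dn)/(S_up−S_dn) = (137.6150−61.5650)/(274.6250−198.5750) = 1.0000. V = [p*·137.6150 + (1−p*)·61.5650]/1.15 = 92.1109. B = V − Δ·S = -119.1391.
(1,0): S=117.5000. Δ = (V_up−V_dn)/(S_up−S_dn) = (33.6109−3.3351)/(152.7500−110.4500) = 0.7157. V = [p*·33.6109 + (1−p*)·3.3351]/1.15 = 18.2574. B = V − Δ·S = -65.8419.
(1,1): S=162.5000. Δ = (V_up−V_dn)/(S_up−S_dn) = (92.1109−33.6109)/(211.2500−152.7500) = 1.0000. V = [p*·92.1109 + (1−p*)·33.6109]/1.15 = 58.9008. B = V − Δ·S = -103.5992.
(0,0): S=125.0000. Δ = (V_up−V_dn)/(S_up−S_dn) = (58.9008−18.2574)/(162.5000−117.5000) = 0.9032. V = [p*·58.9008 + (1−p*)·18.2574]/1.15 = 36.4922. B = V − Δ·S = -76.4061.
The time-0 hedge costs 36.4922, which is the no-arbitrage price.

(0,0): Delta=0.9032 Bond=-76.4061
(1,0): Delta=0.7157 Bond=-65.8419
(1,1): Delta=1.0000 Bond=-103.5992
(2,0): Delta=0.1654 Bond=-14.9287
(2,1): Delta=1.0000 Bond=-119.1391
(2,2): Delta=1.0000 Bond=-119.1391
V0=36.4922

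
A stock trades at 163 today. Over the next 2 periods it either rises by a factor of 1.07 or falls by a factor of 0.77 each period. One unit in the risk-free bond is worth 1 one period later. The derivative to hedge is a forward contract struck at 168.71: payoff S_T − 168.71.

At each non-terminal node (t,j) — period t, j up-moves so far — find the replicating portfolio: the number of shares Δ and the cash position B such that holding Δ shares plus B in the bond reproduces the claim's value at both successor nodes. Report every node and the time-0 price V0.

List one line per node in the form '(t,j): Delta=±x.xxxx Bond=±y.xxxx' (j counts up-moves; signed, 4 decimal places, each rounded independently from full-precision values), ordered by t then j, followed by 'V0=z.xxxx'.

No-arbitrage ⇒ martingale measure with p* = (R−d)/(u−d) = 0.7667.
Terminal values V(2,·): V(2,0)=-72.0673, V(2,1)=-34.4143, V(2,2)=17.9087
(1,0): S=125.5100. Δ = (V_up−V_dn)/(S_up−S_dn) = (-34.4143−-72.0673)/(134.2957−96.6427) = 1.0000. V = [p*·-34.4143 + (1−p*)·-72.0673]/1 = -43.2000. B = V − Δ·S = -168.7100.
(1,1): S=174.4100. Δ = (V_up−V_dn)/(S_up−S_dn) = (17.9087−-34.4143)/(186.6187−134.2957) = 1.0000. V = [p*·17.9087 + (1−p*)·-34.4143]/1 = 5.7000. B = V − Δ·S = -168.7100.
(0,0): S=163.0000. Δ = (V_up−V_dn)/(S_up−S_dn) = (5.7000−-43.2000)/(174.4100−125.5100) = 1.0000. V = [p*·5.7000 + (1−p*)·-43.2000]/1 = -5.7100. B = V − Δ·S = -168.7100.
Root portfolio cost Δ·163+B reproduces V0=-5.7100.

(0,0): Delta=1.0000 Bond=-168.7100
(1,0): Delta=1.0000 Bond=-168.7100
(1,1): Delta=1.0000 Bond=-168.7100
V0=-5.7100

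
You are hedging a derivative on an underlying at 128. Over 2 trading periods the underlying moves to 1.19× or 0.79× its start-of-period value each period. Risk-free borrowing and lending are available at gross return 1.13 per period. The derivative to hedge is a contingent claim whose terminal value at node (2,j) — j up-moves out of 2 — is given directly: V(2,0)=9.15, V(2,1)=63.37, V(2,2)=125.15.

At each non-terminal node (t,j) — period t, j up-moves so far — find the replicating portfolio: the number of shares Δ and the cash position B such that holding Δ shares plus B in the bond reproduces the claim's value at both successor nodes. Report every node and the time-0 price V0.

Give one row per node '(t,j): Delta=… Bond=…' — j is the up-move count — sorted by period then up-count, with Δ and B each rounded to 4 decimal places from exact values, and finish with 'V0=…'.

(0,0): Delta=1.0482 Bond=-50.5434
(1,0): Delta=1.3405 Bond=-86.6677
(1,1): Delta=1.0140 Bond=-51.8987
V0=83.6292

The replicating-portfolio and risk-neutral prices coincide; use p* = (1.13−0.79)/(1.19−0.79) = 0.8500 for the latter.
Terminal values V(2,·): V(2,0)=9.1500, V(2,1)=63.3700, V(2,2)=125.1500
Node (1,0) S=101.1200: V=(p*·63.3700+(1−p*)·9.1500)/1.13=48.8823; Δ=(63.3700−9.1500)/(120.3328−79.8848)=1.3405; B=V−Δ·S=-86.6677
Node (1,1) S=152.3200: V=(p*·125.1500+(1−p*)·63.3700)/1.13=102.5513; Δ=(125.1500−63.3700)/(181.2608−120.3328)=1.0140; B=V−Δ·S=-51.8987
Node (0,0) S=128.0000: V=(p*·102.5513+(1−p*)·48.8823)/1.13=83.6292; Δ=(102.5513−48.8823)/(152.3200−101.1200)=1.0482; B=V−Δ·S=-50.5434
Root portfolio cost Δ·128+B reproduces V0=83.6292.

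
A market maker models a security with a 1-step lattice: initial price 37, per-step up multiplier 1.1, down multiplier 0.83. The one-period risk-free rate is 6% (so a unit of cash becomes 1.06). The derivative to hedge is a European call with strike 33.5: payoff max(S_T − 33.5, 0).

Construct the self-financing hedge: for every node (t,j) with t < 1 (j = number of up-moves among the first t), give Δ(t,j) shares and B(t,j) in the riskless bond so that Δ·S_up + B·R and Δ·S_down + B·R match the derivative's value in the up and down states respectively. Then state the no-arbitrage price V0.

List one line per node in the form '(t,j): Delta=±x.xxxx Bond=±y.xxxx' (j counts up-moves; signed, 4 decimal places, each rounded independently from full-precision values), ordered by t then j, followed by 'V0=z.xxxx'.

(0,0): Delta=0.7207 Bond=-20.8805
V0=5.7862

Under the risk-neutral measure, an up-move has probability p* = (R−d)/(u−d) = 0.8519 and values discount at R = 1.06.
Payoff layer (t=1): V(1,0)=0.0000, V(1,1)=7.2000
  t=0,j=0: stock 37.0000 → up 40.7000 (V=7.2000), down 30.7100 (V=0.0000). Price 5.7862; hedge Δ=0.7207, bond B=-20.8805.
Root portfolio cost Δ·37+B reproduces V0=5.7862.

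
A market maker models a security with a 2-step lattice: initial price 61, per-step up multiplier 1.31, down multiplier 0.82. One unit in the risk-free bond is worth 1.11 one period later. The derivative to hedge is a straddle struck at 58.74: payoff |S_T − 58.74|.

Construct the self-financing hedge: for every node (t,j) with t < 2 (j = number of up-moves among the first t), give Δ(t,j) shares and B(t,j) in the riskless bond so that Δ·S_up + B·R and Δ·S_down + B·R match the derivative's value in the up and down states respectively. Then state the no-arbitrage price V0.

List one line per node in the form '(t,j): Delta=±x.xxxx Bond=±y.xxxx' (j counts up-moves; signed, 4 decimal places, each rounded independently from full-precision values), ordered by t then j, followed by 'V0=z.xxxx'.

(0,0): Delta=0.5639 Bond=-16.2808
(1,0): Delta=-0.4462 Bond=32.4568
(1,1): Delta=1.0000 Bond=-52.9189
V0=18.1183

Risk-neutral probability p* = (R−d)/(u−d) = (1.11−0.82)/(1.31−0.82) = 0.5918.
Terminal payoffs: V(2,0)=17.7236, V(2,1)=6.7862, V(2,2)=45.9421
Node (1,0) S=50.0200: V=(p*·6.7862+(1−p*)·17.7236)/1.11=10.1355; Δ=(6.7862−17.7236)/(65.5262−41.0164)=-0.4462; B=V−Δ·S=32.4568
Node (1,1) S=79.9100: V=(p*·45.9421+(1−p*)·6.7862)/1.11=26.9911; Δ=(45.9421−6.7862)/(104.6821−65.5262)=1.0000; B=V−Δ·S=-52.9189
Node (0,0) S=61.0000: V=(p*·26.9911+(1−p*)·10.1355)/1.11=18.1183; Δ=(26.9911−10.1355)/(79.9100−50.0200)=0.5639; B=V−Δ·S=-16.2808
Each (Δ,B) replicates both successor values, so the strategy is self-financing and V0 is arbitrage-free.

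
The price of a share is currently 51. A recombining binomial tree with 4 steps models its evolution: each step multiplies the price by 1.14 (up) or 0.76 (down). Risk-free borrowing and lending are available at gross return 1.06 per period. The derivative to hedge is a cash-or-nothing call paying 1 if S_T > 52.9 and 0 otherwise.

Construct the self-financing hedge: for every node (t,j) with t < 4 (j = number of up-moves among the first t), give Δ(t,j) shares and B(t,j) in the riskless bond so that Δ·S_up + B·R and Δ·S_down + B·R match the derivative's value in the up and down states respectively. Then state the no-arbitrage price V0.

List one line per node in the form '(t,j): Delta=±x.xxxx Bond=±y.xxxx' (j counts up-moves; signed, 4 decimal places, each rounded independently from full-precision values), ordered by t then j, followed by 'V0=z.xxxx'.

(0,0): Delta=0.0171 Bond=-0.2339
(1,0): Delta=0.0377 Bond=-1.0466
(1,1): Delta=0.0134 Bond=-0.0349
(2,0): Delta=0.0000 Bond=0.0000
(2,1): Delta=0.0444 Bond=-1.4053
(2,2): Delta=0.0079 Bond=0.3279
(3,0): Delta=0.0000 Bond=0.0000
(3,1): Delta=0.0000 Bond=0.0000
(3,2): Delta=0.0522 Bond=-1.8868
(3,3): Delta=0.0000 Bond=0.9434
V0=0.6359

The replicating-portfolio and risk-neutral prices coincide; use p* = (1.06−0.76)/(1.14−0.76) = 0.7895 for the latter.
Terminal payoffs: V(4,0)=0.0000, V(4,1)=0.0000, V(4,2)=0.0000, V(4,3)=1.0000, V(4,4)=1.0000
Node (3,0) S=22.3878: V=(p*·0.0000+(1−p*)·0.0000)/1.06=0.0000; Δ=(0.0000−0.0000)/(25.5221−17.0147)=0.0000; B=V−Δ·S=0.0000
Node (3,1) S=33.5817: V=(p*·0.0000+(1−p*)·0.0000)/1.06=0.0000; Δ=(0.0000−0.0000)/(38.2831−25.5221)=0.0000; B=V−Δ·S=0.0000
Node (3,2) S=50.3725: V=(p*·1.0000+(1−p*)·0.0000)/1.06=0.7448; Δ=(1.0000−0.0000)/(57.4246−38.2831)=0.0522; B=V−Δ·S=-1.8868
Node (3,3) S=75.5587: V=(p*·1.0000+(1−p*)·1.0000)/1.06=0.9434; Δ=(1.0000−1.0000)/(86.1370−57.4246)=0.0000; B=V−Δ·S=0.9434
Node (2,0) S=29.4576: V=(p*·0.0000+(1−p*)·0.0000)/1.06=0.0000; Δ=(0.0000−0.0000)/(33.5817−22.3878)=0.0000; B=V−Δ·S=0.0000
Node (2,1) S=44.1864: V=(p*·0.7448+(1−p*)·0.0000)/1.06=0.5547; Δ=(0.7448−0.0000)/(50.3725−33.5817)=0.0444; B=V−Δ·S=-1.4053
Node (2,2) S=66.2796: V=(p*·0.9434+(1−p*)·0.7448)/1.06=0.8506; Δ=(0.9434−0.7448)/(75.5587−50.3725)=0.0079; B=V−Δ·S=0.3279
Node (1,0) S=38.7600: V=(p*·0.5547+(1−p*)·0.0000)/1.06=0.4131; Δ=(0.5547−0.0000)/(44.1864−29.4576)=0.0377; B=V−Δ·S=-1.0466
Node (1,1) S=58.1400: V=(p*·0.8506+(1−p*)·0.5547)/1.06=0.7436; Δ=(0.8506−0.5547)/(66.2796−44.1864)=0.0134; B=V−Δ·S=-0.0349
Node (0,0) S=51.0000: V=(p*·0.7436+(1−p*)·0.4131)/1.06=0.6359; Δ=(0.7436−0.4131)/(58.1400−38.7600)=0.0171; B=V−Δ·S=-0.2339
Self-financing check: at every node Δ·S+B equals the discounted successor values.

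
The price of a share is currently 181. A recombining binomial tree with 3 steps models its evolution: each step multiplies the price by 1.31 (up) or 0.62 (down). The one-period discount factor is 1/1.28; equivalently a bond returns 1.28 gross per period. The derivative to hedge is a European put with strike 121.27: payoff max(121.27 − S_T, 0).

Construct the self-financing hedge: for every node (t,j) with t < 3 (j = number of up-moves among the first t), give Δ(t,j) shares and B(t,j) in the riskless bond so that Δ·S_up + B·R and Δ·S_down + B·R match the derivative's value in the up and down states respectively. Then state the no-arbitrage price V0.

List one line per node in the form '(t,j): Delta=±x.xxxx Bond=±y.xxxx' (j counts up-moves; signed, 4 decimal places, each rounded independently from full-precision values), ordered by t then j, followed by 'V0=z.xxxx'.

(0,0): Delta=-0.0127 Bond=2.3777
(1,0): Delta=-0.3118 Bond=36.6086
(1,1): Delta=-0.0063 Bond=1.5178
(2,0): Delta=-1.0000 Bond=94.7422
(2,1): Delta=-0.2970 Bond=44.6826
(2,2): Delta=0.0000 Bond=0.0000
V0=0.0810

Since d<R<u, set p* = (R−d)/(u−d) = 0.9565; price each node as the discounted p*-expectation of its children.
At expiry t=3: V(3,0)=78.1326, V(3,1)=30.1249, V(3,2)=0.0000, V(3,3)=0.0000
(2,0): S=69.5764. Δ = (V_up−V_dn)/(S_up−S_dn) = (30.1249−78.1326)/(91.1451−43.1374) = -1.0000. V = [p*·30.1249 + (1−p*)·78.1326]/1.28 = 25.1658. B = V − Δ·S = 94.7422.
(2,1): S=147.0082. Δ = (V_up−V_dn)/(S_up−S_dn) = (0.0000−30.1249)/(192.5807−91.1451) = -0.2970. V = [p*·0.0000 + (1−p*)·30.1249]/1.28 = 1.0233. B = V − Δ·S = 44.6826.
(2,2): S=310.6141. Δ = (V_up−V_dn)/(S_up−S_dn) = (0.0000−0.0000)/(406.9045−192.5807) = 0.0000. V = [p*·0.0000 + (1−p*)·0.0000]/1.28 = 0.0000. B = V − Δ·S = 0.0000.
(1,0): S=112.2200. Δ = (V_up−V_dn)/(S_up−S_dn) = (1.0233−25.1658)/(147.0082−69.5764) = -0.3118. V = [p*·1.0233 + (1−p*)·25.1658]/1.28 = 1.6195. B = V − Δ·S = 36.6086.
(1,1): S=237.1100. Δ = (V_up−V_dn)/(S_up−S_dn) = (0.0000−1.0233)/(310.6141−147.0082) = -0.0063. V = [p*·0.0000 + (1−p*)·1.0233]/1.28 = 0.0348. B = V − Δ·S = 1.5178.
(0,0): S=181.0000. Δ = (V_up−V_dn)/(S_up−S_dn) = (0.0348−1.6195)/(237.1100−112.2200) = -0.0127. V = [p*·0.0348 + (1−p*)·1.6195]/1.28 = 0.0810. B = V − Δ·S = 2.3777.
Self-financing check: at every node Δ·S+B equals the discounted successor values.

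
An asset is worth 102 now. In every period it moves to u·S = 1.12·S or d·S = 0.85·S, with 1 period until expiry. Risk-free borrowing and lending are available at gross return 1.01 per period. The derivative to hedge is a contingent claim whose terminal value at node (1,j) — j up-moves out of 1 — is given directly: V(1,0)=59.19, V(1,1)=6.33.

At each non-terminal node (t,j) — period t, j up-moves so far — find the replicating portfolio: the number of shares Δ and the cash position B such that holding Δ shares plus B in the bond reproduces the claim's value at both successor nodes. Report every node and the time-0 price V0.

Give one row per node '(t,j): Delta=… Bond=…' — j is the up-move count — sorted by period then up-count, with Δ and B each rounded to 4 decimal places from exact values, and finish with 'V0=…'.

(0,0): Delta=-1.9194 Bond=223.3674
V0=27.5897

The replicating-portfolio and risk-neutral prices coincide; use p* = (1.01−0.85)/(1.12−0.85) = 0.5926 for the latter.
At expiry t=1: V(1,0)=59.1900, V(1,1)=6.3300
(0,0): S=102.0000. Δ = (V_up−V_dn)/(S_up−S_dn) = (6.3300−59.1900)/(114.2400−86.7000) = -1.9194. V = [p*·6.3300 + (1−p*)·59.1900]/1.01 = 27.5897. B = V − Δ·S = 223.3674.
Self-financing check: at every node Δ·S+B equals the discounted successor values.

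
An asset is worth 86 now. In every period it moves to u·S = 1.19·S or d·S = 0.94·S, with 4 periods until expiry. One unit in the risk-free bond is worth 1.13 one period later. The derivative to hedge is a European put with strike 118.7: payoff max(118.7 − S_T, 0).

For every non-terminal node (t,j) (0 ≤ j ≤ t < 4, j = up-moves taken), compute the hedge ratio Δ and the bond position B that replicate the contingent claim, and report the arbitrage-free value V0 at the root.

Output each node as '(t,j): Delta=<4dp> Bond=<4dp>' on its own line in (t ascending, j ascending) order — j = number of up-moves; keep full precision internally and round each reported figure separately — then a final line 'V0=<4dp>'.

(0,0): Delta=-0.2523 Bond=24.0329
(1,0): Delta=-0.6077 Bond=55.8824
(1,1): Delta=-0.1637 Bond=18.0860
(2,0): Delta=-1.0000 Bond=92.9595
(2,1): Delta=-0.5098 Bond=53.7327
(2,2): Delta=-0.0774 Bond=9.9229
(3,0): Delta=-1.0000 Bond=105.0442
(3,1): Delta=-1.0000 Bond=105.0442
(3,2): Delta=-0.3875 Bond=46.7201
(3,3): Delta=0.0000 Bond=0.0000
V0=2.3313

No-arbitrage ⇒ martingale measure with p* = (R−d)/(u−d) = 0.7600.
Terminal values V(4,·): V(4,0)=51.5556, V(4,1)=33.6980, V(4,2)=11.0911, V(4,3)=0.0000, V(4,4)=0.0000
(3,0): S=71.4302. Δ = (V_up−V_dn)/(S_up−S_dn) = (33.6980−51.5556)/(85.0020−67.1444) = -1.0000. V = [p*·33.6980 + (1−p*)·51.5556]/1.13 = 33.6140. B = V − Δ·S = 105.0442.
(3,1): S=90.4276. Δ = (V_up−V_dn)/(S_up−S_dn) = (11.0911−33.6980)/(107.6089−85.0020) = -1.0000. V = [p*·11.0911 + (1−p*)·33.6980]/1.13 = 14.6166. B = V − Δ·S = 105.0442.
(3,2): S=114.4775. Δ = (V_up−V_dn)/(S_up−S_dn) = (0.0000−11.0911)/(136.2283−107.6089) = -0.3875. V = [p*·0.0000 + (1−p*)·11.0911]/1.13 = 2.3556. B = V − Δ·S = 46.7201.
(3,3): S=144.9237. Δ = (V_up−V_dn)/(S_up−S_dn) = (0.0000−0.0000)/(172.4592−136.2283) = 0.0000. V = [p*·0.0000 + (1−p*)·0.0000]/1.13 = 0.0000. B = V − Δ·S = 0.0000.
(2,0): S=75.9896. Δ = (V_up−V_dn)/(S_up−S_dn) = (14.6166−33.6140)/(90.4276−71.4302) = -1.0000. V = [p*·14.6166 + (1−p*)·33.6140]/1.13 = 16.9699. B = V − Δ·S = 92.9595.
(2,1): S=96.1996. Δ = (V_up−V_dn)/(S_up−S_dn) = (2.3556−14.6166)/(114.4775−90.4276) = -0.5098. V = [p*·2.3556 + (1−p*)·14.6166]/1.13 = 4.6887. B = V − Δ·S = 53.7327.
(2,2): S=121.7846. Δ = (V_up−V_dn)/(S_up−S_dn) = (0.0000−2.3556)/(144.9237−114.4775) = -0.0774. V = [p*·0.0000 + (1−p*)·2.3556]/1.13 = 0.5003. B = V − Δ·S = 9.9229.
(1,0): S=80.8400. Δ = (V_up−V_dn)/(S_up−S_dn) = (4.6887−16.9699)/(96.1996−75.9896) = -0.6077. V = [p*·4.6887 + (1−p*)·16.9699]/1.13 = 6.7577. B = V − Δ·S = 55.8824.
(1,1): S=102.3400. Δ = (V_up−V_dn)/(S_up−S_dn) = (0.5003−4.6887)/(121.7846−96.1996) = -0.1637. V = [p*·0.5003 + (1−p*)·4.6887]/1.13 = 1.3323. B = V − Δ·S = 18.0860.
(0,0): S=86.0000. Δ = (V_up−V_dn)/(S_up−S_dn) = (1.3323−6.7577)/(102.3400−80.8400) = -0.2523. V = [p*·1.3323 + (1−p*)·6.7577]/1.13 = 2.3313. B = V − Δ·S = 24.0329.
Root portfolio cost Δ·86+B reproduces V0=2.3313.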